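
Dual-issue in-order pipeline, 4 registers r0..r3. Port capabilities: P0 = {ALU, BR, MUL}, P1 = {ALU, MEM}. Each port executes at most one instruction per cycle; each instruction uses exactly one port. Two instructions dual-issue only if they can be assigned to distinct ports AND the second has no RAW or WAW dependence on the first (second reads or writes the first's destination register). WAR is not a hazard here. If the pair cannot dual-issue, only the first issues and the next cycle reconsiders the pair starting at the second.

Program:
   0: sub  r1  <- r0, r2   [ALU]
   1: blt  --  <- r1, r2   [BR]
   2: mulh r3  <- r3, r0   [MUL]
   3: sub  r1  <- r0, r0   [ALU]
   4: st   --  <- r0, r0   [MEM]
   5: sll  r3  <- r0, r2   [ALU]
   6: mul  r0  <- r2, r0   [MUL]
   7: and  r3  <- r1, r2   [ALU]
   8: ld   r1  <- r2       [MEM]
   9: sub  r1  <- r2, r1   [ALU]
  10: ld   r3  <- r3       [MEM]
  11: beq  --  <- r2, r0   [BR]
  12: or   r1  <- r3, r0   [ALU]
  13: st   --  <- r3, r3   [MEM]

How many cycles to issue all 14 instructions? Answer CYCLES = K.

0. sub @i0  | RAW r1
1. blt @i1  | no-port BR/MUL
2. mulh sub @i2/i3  | dual
3. st sll @i4/i5  | dual
4. mul and @i6/i7  | dual
5. ld @i8  | RAW+WAW r1
6. sub ld @i9/i10  | dual
7. beq or @i11/i12  | dual
8. st @i13  | tail

CYCLES = 9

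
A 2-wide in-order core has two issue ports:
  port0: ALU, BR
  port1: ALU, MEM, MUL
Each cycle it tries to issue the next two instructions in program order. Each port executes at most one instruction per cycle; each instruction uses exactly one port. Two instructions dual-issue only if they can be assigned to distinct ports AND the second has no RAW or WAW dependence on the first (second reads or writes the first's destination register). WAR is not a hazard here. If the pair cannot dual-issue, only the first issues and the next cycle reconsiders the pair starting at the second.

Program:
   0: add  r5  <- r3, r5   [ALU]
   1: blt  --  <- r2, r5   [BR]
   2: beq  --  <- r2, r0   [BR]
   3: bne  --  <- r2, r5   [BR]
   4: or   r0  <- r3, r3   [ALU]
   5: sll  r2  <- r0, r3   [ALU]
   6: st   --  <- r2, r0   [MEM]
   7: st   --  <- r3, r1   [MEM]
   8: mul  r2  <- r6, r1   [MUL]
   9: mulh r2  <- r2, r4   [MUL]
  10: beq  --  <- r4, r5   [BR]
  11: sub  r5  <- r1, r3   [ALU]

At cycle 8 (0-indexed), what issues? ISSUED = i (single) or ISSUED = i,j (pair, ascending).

ISSUED = 9,10

t=0 i0:add ; RAW r5
t=1 i1:blt ; no-port BR/BR
t=2 i2:beq ; no-port BR/BR
t=3 i3/i4:bne;or ; dual
t=4 i5:sll ; RAW r2
t=5 i6:st ; no-port MEM/MEM
t=6 i7:st ; no-port MEM/MUL
t=7 i8:mul ; no-port MUL/MUL
t=8 i9/i10:mulh;beq ; dual
t=9 i11:sub ; tail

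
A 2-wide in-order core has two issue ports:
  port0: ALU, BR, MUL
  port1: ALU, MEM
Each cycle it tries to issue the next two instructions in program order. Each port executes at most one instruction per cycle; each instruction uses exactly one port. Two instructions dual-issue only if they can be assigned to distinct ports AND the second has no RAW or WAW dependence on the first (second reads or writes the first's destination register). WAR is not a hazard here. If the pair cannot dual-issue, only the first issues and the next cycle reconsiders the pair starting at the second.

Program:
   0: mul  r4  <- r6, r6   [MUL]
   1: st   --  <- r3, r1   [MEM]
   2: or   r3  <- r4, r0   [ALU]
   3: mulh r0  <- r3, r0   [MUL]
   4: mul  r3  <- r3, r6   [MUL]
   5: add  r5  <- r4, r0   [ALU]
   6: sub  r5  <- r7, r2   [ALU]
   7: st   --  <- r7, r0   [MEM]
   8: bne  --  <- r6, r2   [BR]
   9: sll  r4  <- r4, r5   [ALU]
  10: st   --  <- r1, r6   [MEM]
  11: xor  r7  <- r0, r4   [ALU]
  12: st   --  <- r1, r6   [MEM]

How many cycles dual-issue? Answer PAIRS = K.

PAIRS = 5

#0 head=0: mul.MUL/st.MEM i0+i1 2-wide
#1 head=2: or.ALU i2 RAW r3
#2 head=3: mulh.MUL i3 no-port MUL/MUL
#3 head=4: mul.MUL/add.ALU i4+i5 2-wide
#4 head=6: sub.ALU/st.MEM i6+i7 2-wide
#5 head=8: bne.BR/sll.ALU i8+i9 2-wide
#6 head=10: st.MEM/xor.ALU i10+i11 2-wide
#7 head=12: st.MEM i12 tail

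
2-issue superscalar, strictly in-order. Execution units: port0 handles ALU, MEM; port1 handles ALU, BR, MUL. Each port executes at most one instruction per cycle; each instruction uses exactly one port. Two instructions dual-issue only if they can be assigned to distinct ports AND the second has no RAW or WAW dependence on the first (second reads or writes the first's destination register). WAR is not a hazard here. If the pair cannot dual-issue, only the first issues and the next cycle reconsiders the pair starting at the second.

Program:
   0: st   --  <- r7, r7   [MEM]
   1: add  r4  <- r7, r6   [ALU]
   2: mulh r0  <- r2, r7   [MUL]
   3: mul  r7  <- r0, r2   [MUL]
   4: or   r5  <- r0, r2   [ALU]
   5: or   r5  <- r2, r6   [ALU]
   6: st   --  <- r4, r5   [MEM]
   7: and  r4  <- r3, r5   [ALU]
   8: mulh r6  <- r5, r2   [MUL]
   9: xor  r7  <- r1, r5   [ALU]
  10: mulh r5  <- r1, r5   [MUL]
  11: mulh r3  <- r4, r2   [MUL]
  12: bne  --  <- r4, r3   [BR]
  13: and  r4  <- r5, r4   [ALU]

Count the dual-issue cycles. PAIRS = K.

PAIRS = 5

0. st+add @i0/i1  | 2-wide
1. mulh @i2  | no-port MUL/MUL
2. mul+or @i3/i4  | 2-wide
3. or @i5  | RAW r5
4. st+and @i6/i7  | 2-wide
5. mulh+xor @i8/i9  | 2-wide
6. mulh @i10  | no-port MUL/MUL
7. mulh @i11  | no-port MUL/BR
8. bne+and @i12/i13  | 2-wide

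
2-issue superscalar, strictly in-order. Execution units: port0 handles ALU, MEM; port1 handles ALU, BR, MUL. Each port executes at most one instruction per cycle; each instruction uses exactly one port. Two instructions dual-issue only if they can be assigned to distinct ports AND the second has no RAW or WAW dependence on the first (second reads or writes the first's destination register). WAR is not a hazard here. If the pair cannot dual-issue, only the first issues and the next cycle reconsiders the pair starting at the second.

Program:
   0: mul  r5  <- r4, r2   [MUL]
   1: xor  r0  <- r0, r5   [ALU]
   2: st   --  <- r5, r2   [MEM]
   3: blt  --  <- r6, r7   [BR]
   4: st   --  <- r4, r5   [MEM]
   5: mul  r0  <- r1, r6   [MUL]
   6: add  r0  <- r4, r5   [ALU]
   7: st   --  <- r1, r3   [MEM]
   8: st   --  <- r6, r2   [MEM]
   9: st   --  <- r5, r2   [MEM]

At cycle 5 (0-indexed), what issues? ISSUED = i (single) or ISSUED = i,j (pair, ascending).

ISSUED = 8

0. mul @i0  | RAW r5
1. xor;st @i1&i2  | 2-wide
2. blt;st @i3&i4  | 2-wide
3. mul @i5  | WAW r0
4. add;st @i6&i7  | 2-wide
5. st @i8  | no-port MEM/MEM
6. st @i9  | tail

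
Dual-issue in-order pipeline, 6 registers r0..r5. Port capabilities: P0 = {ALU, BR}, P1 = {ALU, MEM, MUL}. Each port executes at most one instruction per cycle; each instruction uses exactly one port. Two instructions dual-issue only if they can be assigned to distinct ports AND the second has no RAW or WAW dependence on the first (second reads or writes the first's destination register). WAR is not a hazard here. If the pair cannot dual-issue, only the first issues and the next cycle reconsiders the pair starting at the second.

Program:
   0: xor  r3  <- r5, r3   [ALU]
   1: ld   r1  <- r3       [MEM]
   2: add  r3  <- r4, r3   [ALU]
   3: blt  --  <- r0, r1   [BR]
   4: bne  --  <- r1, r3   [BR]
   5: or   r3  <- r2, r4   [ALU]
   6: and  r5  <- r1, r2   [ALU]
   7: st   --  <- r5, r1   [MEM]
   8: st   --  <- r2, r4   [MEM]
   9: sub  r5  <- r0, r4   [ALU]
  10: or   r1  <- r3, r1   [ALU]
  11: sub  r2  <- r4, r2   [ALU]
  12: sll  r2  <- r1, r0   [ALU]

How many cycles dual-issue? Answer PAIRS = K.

PAIRS = 4

  cy0 -> i0 (xor) RAW r3
  cy1 -> i1/i2 (ld+add) 2-wide
  cy2 -> i3 (blt) no-port BR/BR
  cy3 -> i4/i5 (bne+or) 2-wide
  cy4 -> i6 (and) RAW r5
  cy5 -> i7 (st) no-port MEM/MEM
  cy6 -> i8/i9 (st+sub) 2-wide
  cy7 -> i10/i11 (or+sub) 2-wide
  cy8 -> i12 (sll) tail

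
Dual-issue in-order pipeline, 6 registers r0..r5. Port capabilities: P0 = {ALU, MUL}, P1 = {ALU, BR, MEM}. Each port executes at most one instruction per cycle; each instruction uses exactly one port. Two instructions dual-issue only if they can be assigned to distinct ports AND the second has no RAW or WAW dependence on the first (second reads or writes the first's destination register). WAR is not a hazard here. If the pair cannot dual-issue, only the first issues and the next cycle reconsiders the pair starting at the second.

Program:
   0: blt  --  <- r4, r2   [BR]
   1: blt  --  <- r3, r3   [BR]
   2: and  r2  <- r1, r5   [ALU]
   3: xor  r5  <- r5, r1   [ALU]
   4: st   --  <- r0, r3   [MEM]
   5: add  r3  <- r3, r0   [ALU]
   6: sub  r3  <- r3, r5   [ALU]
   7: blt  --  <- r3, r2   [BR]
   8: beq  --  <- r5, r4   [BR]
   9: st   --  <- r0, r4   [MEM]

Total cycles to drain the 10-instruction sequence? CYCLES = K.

#0 head=0: blt.BR i0 no-port BR/BR
#1 head=1: blt.BR and.ALU i1,i2 2-wide
#2 head=3: xor.ALU st.MEM i3,i4 2-wide
#3 head=5: add.ALU i5 RAW+WAW r3
#4 head=6: sub.ALU i6 RAW r3
#5 head=7: blt.BR i7 no-port BR/BR
#6 head=8: beq.BR i8 no-port BR/MEM
#7 head=9: st.MEM i9 tail

CYCLES = 8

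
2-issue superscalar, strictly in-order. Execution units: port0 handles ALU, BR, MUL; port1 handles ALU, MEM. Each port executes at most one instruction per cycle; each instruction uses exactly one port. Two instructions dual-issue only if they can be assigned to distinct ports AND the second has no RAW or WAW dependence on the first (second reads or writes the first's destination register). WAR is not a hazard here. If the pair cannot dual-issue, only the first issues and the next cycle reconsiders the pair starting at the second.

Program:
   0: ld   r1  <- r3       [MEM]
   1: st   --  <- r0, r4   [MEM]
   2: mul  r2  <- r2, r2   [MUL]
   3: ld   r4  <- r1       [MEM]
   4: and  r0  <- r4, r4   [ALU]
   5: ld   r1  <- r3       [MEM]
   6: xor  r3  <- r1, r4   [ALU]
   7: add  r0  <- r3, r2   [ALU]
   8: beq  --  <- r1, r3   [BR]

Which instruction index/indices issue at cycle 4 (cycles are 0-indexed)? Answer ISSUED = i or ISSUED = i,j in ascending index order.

ISSUED = 6

0. ld.MEM @i0  | no-port MEM/MEM
1. st.MEM mul.MUL @i1+i2  | pair
2. ld.MEM @i3  | RAW r4
3. and.ALU ld.MEM @i4+i5  | pair
4. xor.ALU @i6  | RAW r3
5. add.ALU beq.BR @i7+i8  | pair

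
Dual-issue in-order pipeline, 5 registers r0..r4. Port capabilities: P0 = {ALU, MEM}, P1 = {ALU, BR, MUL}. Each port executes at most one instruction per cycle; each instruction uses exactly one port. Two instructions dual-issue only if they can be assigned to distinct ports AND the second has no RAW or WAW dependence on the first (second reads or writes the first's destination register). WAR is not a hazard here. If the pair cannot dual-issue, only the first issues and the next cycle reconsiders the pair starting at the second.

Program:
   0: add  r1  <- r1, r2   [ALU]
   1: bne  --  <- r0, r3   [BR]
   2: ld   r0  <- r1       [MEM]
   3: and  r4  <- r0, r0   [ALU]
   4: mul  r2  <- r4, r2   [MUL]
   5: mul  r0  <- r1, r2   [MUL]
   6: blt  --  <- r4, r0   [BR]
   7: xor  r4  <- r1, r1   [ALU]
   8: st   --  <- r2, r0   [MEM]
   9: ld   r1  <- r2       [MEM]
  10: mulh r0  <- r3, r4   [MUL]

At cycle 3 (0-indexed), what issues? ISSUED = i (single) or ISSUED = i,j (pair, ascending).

#0 head=0: add.ALU bne.BR i0,i1 dual
#1 head=2: ld.MEM i2 RAW r0
#2 head=3: and.ALU i3 RAW r4
#3 head=4: mul.MUL i4 no-port MUL/MUL
#4 head=5: mul.MUL i5 no-port MUL/BR
#5 head=6: blt.BR xor.ALU i6,i7 dual
#6 head=8: st.MEM i8 no-port MEM/MEM
#7 head=9: ld.MEM mulh.MUL i9,i10 dual

ISSUED = 4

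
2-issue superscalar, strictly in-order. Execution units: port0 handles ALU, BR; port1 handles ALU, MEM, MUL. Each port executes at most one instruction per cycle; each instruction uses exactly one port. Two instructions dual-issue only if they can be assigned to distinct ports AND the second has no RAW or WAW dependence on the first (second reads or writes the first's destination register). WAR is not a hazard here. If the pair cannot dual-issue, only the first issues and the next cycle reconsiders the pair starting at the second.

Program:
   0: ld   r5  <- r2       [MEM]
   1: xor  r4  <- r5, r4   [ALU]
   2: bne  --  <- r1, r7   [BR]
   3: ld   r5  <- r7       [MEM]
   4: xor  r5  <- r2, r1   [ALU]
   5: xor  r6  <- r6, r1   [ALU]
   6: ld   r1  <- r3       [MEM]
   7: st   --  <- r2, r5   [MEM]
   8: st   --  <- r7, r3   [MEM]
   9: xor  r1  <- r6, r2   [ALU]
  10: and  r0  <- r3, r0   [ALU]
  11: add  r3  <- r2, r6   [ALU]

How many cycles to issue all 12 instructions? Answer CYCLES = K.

0. ld @i0  | RAW r5
1. xor bne @i1&i2  | dual
2. ld @i3  | WAW r5
3. xor xor @i4&i5  | dual
4. ld @i6  | no-port MEM/MEM
5. st @i7  | no-port MEM/MEM
6. st xor @i8&i9  | dual
7. and add @i10&i11  | dual

CYCLES = 8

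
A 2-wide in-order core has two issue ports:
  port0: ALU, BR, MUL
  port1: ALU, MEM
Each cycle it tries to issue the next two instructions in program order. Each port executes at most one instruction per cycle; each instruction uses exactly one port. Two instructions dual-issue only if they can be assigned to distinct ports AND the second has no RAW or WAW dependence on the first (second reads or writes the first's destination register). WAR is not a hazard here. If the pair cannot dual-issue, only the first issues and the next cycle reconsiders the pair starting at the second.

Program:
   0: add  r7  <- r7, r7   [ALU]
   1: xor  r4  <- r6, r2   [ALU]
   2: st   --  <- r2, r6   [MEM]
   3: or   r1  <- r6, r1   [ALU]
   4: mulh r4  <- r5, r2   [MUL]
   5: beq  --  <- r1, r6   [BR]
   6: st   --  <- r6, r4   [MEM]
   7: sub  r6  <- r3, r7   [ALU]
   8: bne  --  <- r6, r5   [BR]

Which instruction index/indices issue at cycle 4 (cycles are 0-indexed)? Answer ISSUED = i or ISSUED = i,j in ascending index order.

ISSUED = 7

0. add.ALU xor.ALU @i0+i1  | dual
1. st.MEM or.ALU @i2+i3  | dual
2. mulh.MUL @i4  | no-port MUL/BR
3. beq.BR st.MEM @i5+i6  | dual
4. sub.ALU @i7  | RAW r6
5. bne.BR @i8  | tail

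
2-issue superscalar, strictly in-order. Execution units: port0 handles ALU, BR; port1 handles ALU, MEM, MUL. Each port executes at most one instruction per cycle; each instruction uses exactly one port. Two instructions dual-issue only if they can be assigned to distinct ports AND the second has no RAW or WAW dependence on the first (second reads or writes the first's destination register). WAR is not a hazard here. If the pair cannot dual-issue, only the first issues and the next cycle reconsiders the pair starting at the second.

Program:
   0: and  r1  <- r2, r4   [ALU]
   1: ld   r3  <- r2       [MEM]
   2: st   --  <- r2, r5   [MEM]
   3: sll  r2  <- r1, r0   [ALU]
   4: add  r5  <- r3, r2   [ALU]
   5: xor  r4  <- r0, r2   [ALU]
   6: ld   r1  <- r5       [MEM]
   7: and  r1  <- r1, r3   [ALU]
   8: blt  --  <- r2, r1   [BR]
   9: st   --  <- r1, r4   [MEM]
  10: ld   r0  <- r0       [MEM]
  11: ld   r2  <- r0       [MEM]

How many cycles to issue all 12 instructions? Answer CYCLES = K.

t=0 i0&i1:and+ld ; 2-wide
t=1 i2&i3:st+sll ; 2-wide
t=2 i4&i5:add+xor ; 2-wide
t=3 i6:ld ; RAW+WAW r1
t=4 i7:and ; RAW r1
t=5 i8&i9:blt+st ; 2-wide
t=6 i10:ld ; no-port MEM/MEM
t=7 i11:ld ; tail

CYCLES = 8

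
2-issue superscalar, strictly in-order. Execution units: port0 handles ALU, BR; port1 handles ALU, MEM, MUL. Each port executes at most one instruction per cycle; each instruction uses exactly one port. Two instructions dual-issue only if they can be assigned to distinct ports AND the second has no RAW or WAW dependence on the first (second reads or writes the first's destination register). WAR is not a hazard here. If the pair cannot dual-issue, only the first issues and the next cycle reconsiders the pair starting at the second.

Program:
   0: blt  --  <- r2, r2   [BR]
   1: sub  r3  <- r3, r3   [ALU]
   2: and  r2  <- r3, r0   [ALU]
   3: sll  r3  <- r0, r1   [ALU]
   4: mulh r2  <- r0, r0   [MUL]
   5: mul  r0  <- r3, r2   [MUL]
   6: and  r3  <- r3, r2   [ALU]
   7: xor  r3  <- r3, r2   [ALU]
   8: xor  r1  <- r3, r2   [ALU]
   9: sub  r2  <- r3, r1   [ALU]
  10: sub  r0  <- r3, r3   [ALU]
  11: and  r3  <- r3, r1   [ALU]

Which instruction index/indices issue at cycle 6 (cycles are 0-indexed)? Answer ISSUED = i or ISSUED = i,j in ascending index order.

ISSUED = 9,10

t=0 i0&i1:blt.BR;sub.ALU ; dual
t=1 i2&i3:and.ALU;sll.ALU ; dual
t=2 i4:mulh.MUL ; no-port MUL/MUL
t=3 i5&i6:mul.MUL;and.ALU ; dual
t=4 i7:xor.ALU ; RAW r3
t=5 i8:xor.ALU ; RAW r1
t=6 i9&i10:sub.ALU;sub.ALU ; dual
t=7 i11:and.ALU ; tail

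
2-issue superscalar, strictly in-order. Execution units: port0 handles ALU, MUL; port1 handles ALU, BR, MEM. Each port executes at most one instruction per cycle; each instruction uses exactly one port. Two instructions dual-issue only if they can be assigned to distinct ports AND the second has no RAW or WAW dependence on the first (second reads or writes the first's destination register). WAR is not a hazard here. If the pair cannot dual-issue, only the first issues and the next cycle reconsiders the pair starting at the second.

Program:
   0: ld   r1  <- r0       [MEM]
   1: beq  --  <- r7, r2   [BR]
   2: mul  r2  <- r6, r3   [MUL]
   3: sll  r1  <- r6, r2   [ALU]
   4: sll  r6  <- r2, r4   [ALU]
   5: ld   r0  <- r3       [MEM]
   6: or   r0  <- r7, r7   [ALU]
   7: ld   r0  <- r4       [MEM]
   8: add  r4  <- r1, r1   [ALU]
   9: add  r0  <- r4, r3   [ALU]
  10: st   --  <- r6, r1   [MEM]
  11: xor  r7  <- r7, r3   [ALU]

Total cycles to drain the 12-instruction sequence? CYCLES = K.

#0 head=0: ld.MEM i0 no-port MEM/BR
#1 head=1: beq.BR;mul.MUL i1&i2 2-wide
#2 head=3: sll.ALU;sll.ALU i3&i4 2-wide
#3 head=5: ld.MEM i5 WAW r0
#4 head=6: or.ALU i6 WAW r0
#5 head=7: ld.MEM;add.ALU i7&i8 2-wide
#6 head=9: add.ALU;st.MEM i9&i10 2-wide
#7 head=11: xor.ALU i11 tail

CYCLES = 8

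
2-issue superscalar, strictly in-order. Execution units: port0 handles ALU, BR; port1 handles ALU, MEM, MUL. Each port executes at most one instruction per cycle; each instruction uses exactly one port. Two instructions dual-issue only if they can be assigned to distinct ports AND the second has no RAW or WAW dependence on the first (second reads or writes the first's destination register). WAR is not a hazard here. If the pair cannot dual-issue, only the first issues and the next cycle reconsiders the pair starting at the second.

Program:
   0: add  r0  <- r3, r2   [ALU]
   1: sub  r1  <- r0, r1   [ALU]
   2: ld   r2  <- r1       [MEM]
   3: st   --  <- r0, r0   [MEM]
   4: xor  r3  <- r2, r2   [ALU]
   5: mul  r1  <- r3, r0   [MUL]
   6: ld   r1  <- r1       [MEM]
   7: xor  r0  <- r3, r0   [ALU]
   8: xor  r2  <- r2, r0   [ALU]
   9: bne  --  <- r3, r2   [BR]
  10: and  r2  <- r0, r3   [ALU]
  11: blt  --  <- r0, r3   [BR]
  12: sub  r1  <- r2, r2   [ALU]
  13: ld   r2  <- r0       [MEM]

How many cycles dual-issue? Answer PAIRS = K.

t=0 i0:add.ALU ; RAW r0
t=1 i1:sub.ALU ; RAW r1
t=2 i2:ld.MEM ; no-port MEM/MEM
t=3 i3/i4:st.MEM xor.ALU ; dual
t=4 i5:mul.MUL ; no-port MUL/MEM
t=5 i6/i7:ld.MEM xor.ALU ; dual
t=6 i8:xor.ALU ; RAW r2
t=7 i9/i10:bne.BR and.ALU ; dual
t=8 i11/i12:blt.BR sub.ALU ; dual
t=9 i13:ld.MEM ; tail

PAIRS = 4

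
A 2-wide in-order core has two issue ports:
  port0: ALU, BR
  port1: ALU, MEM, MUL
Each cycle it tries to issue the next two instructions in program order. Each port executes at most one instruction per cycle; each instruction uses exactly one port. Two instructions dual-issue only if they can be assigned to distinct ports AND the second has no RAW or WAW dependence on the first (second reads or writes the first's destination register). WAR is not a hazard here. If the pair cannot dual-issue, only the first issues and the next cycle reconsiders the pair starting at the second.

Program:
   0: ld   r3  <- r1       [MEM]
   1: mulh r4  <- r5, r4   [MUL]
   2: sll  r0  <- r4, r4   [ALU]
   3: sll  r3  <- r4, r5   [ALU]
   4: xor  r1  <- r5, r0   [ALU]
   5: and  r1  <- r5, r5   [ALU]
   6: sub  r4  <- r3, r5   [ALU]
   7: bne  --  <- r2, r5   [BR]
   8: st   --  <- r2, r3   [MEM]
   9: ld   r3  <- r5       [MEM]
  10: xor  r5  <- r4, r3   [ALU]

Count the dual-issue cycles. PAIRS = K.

PAIRS = 3

t=0 i0:ld ; no-port MEM/MUL
t=1 i1:mulh ; RAW r4
t=2 i2&i3:sll/sll ; pair
t=3 i4:xor ; WAW r1
t=4 i5&i6:and/sub ; pair
t=5 i7&i8:bne/st ; pair
t=6 i9:ld ; RAW r3
t=7 i10:xor ; tail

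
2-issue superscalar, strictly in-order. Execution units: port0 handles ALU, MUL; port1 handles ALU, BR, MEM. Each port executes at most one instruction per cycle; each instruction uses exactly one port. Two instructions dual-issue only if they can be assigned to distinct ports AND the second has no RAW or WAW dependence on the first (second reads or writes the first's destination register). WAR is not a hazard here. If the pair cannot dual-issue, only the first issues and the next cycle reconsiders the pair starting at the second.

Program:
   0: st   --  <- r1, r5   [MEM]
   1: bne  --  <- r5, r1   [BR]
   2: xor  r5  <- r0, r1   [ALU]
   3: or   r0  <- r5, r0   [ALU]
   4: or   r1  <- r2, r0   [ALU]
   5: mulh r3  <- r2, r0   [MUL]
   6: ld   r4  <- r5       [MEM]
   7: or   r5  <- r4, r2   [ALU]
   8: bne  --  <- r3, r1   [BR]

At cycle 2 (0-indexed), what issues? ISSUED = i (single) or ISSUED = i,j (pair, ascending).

ISSUED = 3

  cy0 -> i0 (st.MEM) no-port MEM/BR
  cy1 -> i1,i2 (bne.BR/xor.ALU) dual
  cy2 -> i3 (or.ALU) RAW r0
  cy3 -> i4,i5 (or.ALU/mulh.MUL) dual
  cy4 -> i6 (ld.MEM) RAW r4
  cy5 -> i7,i8 (or.ALU/bne.BR) dual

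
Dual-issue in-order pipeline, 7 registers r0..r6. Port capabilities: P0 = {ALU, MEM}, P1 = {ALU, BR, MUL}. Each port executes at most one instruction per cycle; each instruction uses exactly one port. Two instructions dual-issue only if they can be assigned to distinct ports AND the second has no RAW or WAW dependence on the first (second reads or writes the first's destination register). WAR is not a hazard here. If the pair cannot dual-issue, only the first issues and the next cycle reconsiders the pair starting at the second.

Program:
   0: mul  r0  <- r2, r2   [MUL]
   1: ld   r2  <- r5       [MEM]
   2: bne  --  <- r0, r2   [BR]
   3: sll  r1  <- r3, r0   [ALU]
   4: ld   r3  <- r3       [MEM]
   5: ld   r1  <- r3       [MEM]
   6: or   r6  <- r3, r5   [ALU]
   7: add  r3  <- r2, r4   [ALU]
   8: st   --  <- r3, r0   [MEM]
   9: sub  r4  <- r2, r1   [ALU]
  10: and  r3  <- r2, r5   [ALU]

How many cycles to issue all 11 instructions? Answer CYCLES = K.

c0: i0+i1 mul;ld  pair
c1: i2+i3 bne;sll  pair
c2: i4 ld  no-port MEM/MEM
c3: i5+i6 ld;or  pair
c4: i7 add  RAW r3
c5: i8+i9 st;sub  pair
c6: i10 and  tail

CYCLES = 7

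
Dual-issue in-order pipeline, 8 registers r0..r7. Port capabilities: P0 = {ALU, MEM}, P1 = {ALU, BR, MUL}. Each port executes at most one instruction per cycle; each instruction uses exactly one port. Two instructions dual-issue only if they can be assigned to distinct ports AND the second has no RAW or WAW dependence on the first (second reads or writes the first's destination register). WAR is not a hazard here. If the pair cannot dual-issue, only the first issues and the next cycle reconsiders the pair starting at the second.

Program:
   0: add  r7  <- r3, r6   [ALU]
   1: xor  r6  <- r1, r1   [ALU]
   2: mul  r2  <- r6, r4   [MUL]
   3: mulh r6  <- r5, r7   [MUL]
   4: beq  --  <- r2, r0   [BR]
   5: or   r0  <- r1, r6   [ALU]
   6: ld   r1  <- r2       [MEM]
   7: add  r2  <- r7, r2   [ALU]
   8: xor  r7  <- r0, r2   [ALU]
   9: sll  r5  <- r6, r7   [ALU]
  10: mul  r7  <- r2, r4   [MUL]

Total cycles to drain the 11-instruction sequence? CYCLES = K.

CYCLES = 7

c0: i0/i1 add xor  dual
c1: i2 mul  no-port MUL/MUL
c2: i3 mulh  no-port MUL/BR
c3: i4/i5 beq or  dual
c4: i6/i7 ld add  dual
c5: i8 xor  RAW r7
c6: i9/i10 sll mul  dual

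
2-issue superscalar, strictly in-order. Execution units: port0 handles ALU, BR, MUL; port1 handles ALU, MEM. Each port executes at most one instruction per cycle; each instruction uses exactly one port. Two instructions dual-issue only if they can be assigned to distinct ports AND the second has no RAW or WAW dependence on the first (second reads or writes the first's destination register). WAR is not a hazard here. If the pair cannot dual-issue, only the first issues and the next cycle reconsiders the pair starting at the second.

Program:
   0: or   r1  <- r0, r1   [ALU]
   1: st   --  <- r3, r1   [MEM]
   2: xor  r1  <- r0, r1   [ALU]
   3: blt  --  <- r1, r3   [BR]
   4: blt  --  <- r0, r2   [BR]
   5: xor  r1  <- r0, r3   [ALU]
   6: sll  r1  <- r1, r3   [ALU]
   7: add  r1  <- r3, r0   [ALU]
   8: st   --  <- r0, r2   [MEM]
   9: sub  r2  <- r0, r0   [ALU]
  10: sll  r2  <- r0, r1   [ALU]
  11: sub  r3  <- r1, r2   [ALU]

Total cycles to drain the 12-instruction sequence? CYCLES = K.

CYCLES = 9

  cy0 -> i0 (or.ALU) RAW r1
  cy1 -> i1,i2 (st.MEM;xor.ALU) pair
  cy2 -> i3 (blt.BR) no-port BR/BR
  cy3 -> i4,i5 (blt.BR;xor.ALU) pair
  cy4 -> i6 (sll.ALU) WAW r1
  cy5 -> i7,i8 (add.ALU;st.MEM) pair
  cy6 -> i9 (sub.ALU) WAW r2
  cy7 -> i10 (sll.ALU) RAW r2
  cy8 -> i11 (sub.ALU) tail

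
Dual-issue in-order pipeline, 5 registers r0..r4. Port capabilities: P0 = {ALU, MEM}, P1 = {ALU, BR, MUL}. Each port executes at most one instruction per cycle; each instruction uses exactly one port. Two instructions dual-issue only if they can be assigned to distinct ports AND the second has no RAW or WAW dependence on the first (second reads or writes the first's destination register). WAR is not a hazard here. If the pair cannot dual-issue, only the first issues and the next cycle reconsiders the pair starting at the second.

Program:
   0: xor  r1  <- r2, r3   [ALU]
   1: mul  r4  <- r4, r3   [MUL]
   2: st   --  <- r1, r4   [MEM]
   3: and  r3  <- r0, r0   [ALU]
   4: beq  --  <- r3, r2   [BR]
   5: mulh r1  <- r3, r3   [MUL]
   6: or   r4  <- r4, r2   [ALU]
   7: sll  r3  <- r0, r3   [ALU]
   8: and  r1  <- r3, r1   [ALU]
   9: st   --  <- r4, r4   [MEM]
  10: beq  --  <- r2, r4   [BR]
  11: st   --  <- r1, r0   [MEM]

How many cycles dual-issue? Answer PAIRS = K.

#0 head=0: xor mul i0+i1 2-wide
#1 head=2: st and i2+i3 2-wide
#2 head=4: beq i4 no-port BR/MUL
#3 head=5: mulh or i5+i6 2-wide
#4 head=7: sll i7 RAW r3
#5 head=8: and st i8+i9 2-wide
#6 head=10: beq st i10+i11 2-wide

PAIRS = 5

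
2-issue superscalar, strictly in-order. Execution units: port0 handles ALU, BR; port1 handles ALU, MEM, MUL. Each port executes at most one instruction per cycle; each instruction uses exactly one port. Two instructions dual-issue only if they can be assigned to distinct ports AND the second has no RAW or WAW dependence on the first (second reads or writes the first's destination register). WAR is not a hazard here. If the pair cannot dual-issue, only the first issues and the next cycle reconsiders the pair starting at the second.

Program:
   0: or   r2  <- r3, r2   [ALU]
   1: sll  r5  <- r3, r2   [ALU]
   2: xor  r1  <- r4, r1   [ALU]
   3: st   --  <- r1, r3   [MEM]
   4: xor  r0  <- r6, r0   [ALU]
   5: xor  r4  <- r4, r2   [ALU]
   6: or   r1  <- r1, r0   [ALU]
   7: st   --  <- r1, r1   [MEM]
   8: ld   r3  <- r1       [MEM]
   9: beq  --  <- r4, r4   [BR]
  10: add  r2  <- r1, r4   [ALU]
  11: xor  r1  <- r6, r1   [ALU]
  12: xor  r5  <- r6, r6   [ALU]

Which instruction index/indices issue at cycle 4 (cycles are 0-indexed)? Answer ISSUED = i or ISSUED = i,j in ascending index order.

ISSUED = 7

c0: i0 or.ALU  RAW r2
c1: i1&i2 sll.ALU xor.ALU  pair
c2: i3&i4 st.MEM xor.ALU  pair
c3: i5&i6 xor.ALU or.ALU  pair
c4: i7 st.MEM  no-port MEM/MEM
c5: i8&i9 ld.MEM beq.BR  pair
c6: i10&i11 add.ALU xor.ALU  pair
c7: i12 xor.ALU  tail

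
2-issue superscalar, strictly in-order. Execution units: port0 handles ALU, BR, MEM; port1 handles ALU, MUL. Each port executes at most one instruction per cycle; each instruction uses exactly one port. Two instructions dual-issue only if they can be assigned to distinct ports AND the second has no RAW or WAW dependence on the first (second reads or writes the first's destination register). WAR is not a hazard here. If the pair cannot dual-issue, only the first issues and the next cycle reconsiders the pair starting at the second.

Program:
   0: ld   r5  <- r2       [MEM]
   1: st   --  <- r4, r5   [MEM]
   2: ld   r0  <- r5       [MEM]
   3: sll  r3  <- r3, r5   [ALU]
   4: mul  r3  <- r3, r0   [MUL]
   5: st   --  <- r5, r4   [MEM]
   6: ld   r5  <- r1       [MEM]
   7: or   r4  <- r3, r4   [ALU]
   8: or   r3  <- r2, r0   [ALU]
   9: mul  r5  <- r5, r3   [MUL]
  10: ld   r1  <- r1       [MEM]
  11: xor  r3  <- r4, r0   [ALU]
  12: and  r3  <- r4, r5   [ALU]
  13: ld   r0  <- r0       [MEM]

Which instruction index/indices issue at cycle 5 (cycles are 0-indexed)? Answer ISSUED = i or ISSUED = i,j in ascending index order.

ISSUED = 8

t=0 i0:ld.MEM ; no-port MEM/MEM
t=1 i1:st.MEM ; no-port MEM/MEM
t=2 i2,i3:ld.MEM+sll.ALU ; dual
t=3 i4,i5:mul.MUL+st.MEM ; dual
t=4 i6,i7:ld.MEM+or.ALU ; dual
t=5 i8:or.ALU ; RAW r3
t=6 i9,i10:mul.MUL+ld.MEM ; dual
t=7 i11:xor.ALU ; WAW r3
t=8 i12,i13:and.ALU+ld.MEM ; dual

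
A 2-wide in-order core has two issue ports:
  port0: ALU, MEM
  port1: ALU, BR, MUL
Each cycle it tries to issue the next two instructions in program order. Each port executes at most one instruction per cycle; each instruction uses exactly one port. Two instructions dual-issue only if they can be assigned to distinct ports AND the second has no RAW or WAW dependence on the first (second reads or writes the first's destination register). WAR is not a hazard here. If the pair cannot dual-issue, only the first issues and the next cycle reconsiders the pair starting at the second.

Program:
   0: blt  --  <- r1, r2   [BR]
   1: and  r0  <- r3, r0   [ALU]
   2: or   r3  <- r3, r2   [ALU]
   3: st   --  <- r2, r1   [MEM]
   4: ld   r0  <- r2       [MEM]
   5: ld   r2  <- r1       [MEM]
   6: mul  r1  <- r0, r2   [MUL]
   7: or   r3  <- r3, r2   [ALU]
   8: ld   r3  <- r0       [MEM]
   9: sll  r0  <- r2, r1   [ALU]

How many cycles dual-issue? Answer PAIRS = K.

t=0 i0/i1:blt.BR;and.ALU ; dual
t=1 i2/i3:or.ALU;st.MEM ; dual
t=2 i4:ld.MEM ; no-port MEM/MEM
t=3 i5:ld.MEM ; RAW r2
t=4 i6/i7:mul.MUL;or.ALU ; dual
t=5 i8/i9:ld.MEM;sll.ALU ; dual

PAIRS = 4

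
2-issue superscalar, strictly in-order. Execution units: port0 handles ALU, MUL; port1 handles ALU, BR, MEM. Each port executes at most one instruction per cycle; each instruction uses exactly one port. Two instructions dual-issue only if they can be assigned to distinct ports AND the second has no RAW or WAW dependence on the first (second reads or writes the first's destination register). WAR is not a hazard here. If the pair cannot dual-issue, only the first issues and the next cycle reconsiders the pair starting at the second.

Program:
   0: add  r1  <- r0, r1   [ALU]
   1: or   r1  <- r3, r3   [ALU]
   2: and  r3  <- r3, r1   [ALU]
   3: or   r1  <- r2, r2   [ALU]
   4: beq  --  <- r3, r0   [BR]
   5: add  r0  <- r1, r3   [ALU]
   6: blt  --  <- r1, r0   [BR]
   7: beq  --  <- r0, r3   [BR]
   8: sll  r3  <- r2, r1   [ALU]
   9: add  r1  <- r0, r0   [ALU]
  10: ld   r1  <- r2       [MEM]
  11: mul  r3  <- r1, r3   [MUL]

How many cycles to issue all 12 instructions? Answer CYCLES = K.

c0: i0 add  WAW r1
c1: i1 or  RAW r1
c2: i2&i3 and or  dual
c3: i4&i5 beq add  dual
c4: i6 blt  no-port BR/BR
c5: i7&i8 beq sll  dual
c6: i9 add  WAW r1
c7: i10 ld  RAW r1
c8: i11 mul  tail

CYCLES = 9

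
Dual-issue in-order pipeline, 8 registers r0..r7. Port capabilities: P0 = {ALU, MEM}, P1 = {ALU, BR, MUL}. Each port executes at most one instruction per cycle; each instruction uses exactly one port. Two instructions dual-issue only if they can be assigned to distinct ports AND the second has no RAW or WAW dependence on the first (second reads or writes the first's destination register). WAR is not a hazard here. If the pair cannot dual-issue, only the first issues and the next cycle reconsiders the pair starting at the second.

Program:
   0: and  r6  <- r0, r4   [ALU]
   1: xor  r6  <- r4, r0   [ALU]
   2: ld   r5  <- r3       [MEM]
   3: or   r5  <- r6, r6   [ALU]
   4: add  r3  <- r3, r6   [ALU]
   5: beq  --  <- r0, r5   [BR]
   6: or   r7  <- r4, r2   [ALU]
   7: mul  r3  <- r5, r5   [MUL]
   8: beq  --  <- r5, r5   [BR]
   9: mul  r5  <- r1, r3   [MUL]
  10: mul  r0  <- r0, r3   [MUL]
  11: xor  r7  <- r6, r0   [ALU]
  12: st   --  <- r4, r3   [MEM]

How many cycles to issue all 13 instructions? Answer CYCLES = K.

t=0 i0:and ; WAW r6
t=1 i1&i2:xor;ld ; dual
t=2 i3&i4:or;add ; dual
t=3 i5&i6:beq;or ; dual
t=4 i7:mul ; no-port MUL/BR
t=5 i8:beq ; no-port BR/MUL
t=6 i9:mul ; no-port MUL/MUL
t=7 i10:mul ; RAW r0
t=8 i11&i12:xor;st ; dual

CYCLES = 9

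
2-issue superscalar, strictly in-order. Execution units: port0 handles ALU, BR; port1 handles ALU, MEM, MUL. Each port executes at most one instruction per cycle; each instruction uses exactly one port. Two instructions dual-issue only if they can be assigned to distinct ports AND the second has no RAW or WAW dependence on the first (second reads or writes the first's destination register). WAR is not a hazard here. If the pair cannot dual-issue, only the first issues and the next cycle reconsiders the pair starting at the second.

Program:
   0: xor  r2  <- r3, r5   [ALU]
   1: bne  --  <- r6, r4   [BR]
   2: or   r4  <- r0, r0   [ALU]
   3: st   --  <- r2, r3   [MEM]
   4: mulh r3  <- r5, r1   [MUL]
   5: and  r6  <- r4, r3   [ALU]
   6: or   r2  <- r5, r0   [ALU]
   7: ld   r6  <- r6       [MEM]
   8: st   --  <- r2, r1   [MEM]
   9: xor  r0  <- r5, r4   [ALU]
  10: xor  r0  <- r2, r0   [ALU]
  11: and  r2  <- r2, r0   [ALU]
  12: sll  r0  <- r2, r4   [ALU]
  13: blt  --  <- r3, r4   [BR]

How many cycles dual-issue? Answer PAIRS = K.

  cy0 -> i0+i1 (xor bne) 2-wide
  cy1 -> i2+i3 (or st) 2-wide
  cy2 -> i4 (mulh) RAW r3
  cy3 -> i5+i6 (and or) 2-wide
  cy4 -> i7 (ld) no-port MEM/MEM
  cy5 -> i8+i9 (st xor) 2-wide
  cy6 -> i10 (xor) RAW r0
  cy7 -> i11 (and) RAW r2
  cy8 -> i12+i13 (sll blt) 2-wide

PAIRS = 5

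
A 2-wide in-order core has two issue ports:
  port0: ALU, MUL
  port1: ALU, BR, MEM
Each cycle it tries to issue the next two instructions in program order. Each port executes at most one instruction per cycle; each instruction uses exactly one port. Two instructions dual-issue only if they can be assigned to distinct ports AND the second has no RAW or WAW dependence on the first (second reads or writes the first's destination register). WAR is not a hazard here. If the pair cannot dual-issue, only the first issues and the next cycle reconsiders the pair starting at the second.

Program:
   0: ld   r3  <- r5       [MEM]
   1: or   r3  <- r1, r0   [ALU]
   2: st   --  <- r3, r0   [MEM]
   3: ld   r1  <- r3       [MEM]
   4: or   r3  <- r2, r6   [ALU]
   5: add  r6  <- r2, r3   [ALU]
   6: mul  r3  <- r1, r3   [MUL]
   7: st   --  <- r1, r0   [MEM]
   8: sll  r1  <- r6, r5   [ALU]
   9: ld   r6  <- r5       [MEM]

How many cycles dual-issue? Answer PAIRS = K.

0. ld @i0  | WAW r3
1. or @i1  | RAW r3
2. st @i2  | no-port MEM/MEM
3. ld;or @i3&i4  | 2-wide
4. add;mul @i5&i6  | 2-wide
5. st;sll @i7&i8  | 2-wide
6. ld @i9  | tail

PAIRS = 3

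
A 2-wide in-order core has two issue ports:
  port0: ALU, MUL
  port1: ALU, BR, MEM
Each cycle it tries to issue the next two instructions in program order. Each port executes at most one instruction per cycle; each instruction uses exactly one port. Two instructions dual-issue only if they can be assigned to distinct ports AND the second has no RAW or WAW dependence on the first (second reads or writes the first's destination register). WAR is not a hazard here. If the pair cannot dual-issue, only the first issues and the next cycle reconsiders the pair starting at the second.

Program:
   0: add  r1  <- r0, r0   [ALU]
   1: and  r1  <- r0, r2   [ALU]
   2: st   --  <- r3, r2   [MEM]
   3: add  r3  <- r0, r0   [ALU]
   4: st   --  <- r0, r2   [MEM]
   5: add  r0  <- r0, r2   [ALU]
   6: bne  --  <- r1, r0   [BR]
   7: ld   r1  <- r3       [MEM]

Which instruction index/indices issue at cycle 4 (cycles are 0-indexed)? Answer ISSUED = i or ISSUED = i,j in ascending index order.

#0 head=0: add i0 WAW r1
#1 head=1: and+st i1&i2 2-wide
#2 head=3: add+st i3&i4 2-wide
#3 head=5: add i5 RAW r0
#4 head=6: bne i6 no-port BR/MEM
#5 head=7: ld i7 tail

ISSUED = 6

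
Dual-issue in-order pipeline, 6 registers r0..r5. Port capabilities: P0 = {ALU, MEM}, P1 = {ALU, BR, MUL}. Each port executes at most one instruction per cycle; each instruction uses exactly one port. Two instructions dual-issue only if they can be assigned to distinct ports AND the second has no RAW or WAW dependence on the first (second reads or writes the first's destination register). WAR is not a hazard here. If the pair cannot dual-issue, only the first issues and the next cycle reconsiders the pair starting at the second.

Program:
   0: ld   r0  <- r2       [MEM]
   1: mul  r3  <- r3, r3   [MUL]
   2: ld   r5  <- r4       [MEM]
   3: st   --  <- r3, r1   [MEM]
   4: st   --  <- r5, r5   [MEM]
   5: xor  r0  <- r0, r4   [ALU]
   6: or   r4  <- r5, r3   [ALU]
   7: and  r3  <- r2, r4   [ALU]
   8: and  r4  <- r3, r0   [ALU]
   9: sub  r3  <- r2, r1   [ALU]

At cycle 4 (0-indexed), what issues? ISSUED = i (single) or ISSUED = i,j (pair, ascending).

#0 head=0: ld+mul i0/i1 2-wide
#1 head=2: ld i2 no-port MEM/MEM
#2 head=3: st i3 no-port MEM/MEM
#3 head=4: st+xor i4/i5 2-wide
#4 head=6: or i6 RAW r4
#5 head=7: and i7 RAW r3
#6 head=8: and+sub i8/i9 2-wide

ISSUED = 6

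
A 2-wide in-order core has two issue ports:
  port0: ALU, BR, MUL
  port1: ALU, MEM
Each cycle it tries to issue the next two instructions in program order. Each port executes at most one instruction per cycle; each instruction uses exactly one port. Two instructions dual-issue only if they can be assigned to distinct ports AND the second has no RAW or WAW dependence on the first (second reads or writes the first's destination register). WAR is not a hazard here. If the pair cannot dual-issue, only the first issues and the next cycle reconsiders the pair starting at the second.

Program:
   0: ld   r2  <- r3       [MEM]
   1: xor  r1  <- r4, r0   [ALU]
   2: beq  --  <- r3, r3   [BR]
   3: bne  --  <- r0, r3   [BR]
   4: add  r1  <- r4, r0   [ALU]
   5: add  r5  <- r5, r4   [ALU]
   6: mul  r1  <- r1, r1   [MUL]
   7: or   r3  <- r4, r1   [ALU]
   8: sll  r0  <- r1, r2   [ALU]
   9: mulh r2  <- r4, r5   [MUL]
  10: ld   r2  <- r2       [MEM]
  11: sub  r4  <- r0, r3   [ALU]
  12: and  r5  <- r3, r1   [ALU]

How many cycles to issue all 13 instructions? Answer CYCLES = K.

CYCLES = 8

  cy0 -> i0&i1 (ld.MEM+xor.ALU) 2-wide
  cy1 -> i2 (beq.BR) no-port BR/BR
  cy2 -> i3&i4 (bne.BR+add.ALU) 2-wide
  cy3 -> i5&i6 (add.ALU+mul.MUL) 2-wide
  cy4 -> i7&i8 (or.ALU+sll.ALU) 2-wide
  cy5 -> i9 (mulh.MUL) RAW+WAW r2
  cy6 -> i10&i11 (ld.MEM+sub.ALU) 2-wide
  cy7 -> i12 (and.ALU) tail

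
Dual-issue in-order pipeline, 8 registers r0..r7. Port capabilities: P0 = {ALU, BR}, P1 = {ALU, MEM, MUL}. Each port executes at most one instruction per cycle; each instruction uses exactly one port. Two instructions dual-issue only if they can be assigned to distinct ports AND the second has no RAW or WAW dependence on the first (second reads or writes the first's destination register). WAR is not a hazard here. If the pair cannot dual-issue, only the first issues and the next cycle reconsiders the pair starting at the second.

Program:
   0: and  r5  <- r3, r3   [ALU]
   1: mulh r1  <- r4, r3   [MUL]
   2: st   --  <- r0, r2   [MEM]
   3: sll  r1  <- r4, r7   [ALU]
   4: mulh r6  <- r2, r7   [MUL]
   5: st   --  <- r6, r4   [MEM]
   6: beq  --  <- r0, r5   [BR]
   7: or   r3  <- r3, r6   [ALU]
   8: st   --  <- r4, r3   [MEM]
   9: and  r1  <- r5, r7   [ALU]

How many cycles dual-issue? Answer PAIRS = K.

t=0 i0,i1:and mulh ; 2-wide
t=1 i2,i3:st sll ; 2-wide
t=2 i4:mulh ; no-port MUL/MEM
t=3 i5,i6:st beq ; 2-wide
t=4 i7:or ; RAW r3
t=5 i8,i9:st and ; 2-wide

PAIRS = 4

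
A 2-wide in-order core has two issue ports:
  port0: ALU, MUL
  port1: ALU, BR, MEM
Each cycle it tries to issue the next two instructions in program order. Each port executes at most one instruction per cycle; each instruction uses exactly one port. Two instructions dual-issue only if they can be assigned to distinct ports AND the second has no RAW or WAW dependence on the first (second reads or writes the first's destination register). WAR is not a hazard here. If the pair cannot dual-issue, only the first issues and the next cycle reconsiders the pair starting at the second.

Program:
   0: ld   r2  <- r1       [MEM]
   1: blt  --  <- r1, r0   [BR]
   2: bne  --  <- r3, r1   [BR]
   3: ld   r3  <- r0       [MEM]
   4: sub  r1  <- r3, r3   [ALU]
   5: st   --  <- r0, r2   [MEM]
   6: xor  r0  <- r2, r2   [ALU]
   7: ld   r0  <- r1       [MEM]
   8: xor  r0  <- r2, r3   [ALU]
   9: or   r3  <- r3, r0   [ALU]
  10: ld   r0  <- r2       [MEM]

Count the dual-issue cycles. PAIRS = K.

PAIRS = 2

  cy0 -> i0 (ld) no-port MEM/BR
  cy1 -> i1 (blt) no-port BR/BR
  cy2 -> i2 (bne) no-port BR/MEM
  cy3 -> i3 (ld) RAW r3
  cy4 -> i4/i5 (sub st) dual
  cy5 -> i6 (xor) WAW r0
  cy6 -> i7 (ld) WAW r0
  cy7 -> i8 (xor) RAW r0
  cy8 -> i9/i10 (or ld) dual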